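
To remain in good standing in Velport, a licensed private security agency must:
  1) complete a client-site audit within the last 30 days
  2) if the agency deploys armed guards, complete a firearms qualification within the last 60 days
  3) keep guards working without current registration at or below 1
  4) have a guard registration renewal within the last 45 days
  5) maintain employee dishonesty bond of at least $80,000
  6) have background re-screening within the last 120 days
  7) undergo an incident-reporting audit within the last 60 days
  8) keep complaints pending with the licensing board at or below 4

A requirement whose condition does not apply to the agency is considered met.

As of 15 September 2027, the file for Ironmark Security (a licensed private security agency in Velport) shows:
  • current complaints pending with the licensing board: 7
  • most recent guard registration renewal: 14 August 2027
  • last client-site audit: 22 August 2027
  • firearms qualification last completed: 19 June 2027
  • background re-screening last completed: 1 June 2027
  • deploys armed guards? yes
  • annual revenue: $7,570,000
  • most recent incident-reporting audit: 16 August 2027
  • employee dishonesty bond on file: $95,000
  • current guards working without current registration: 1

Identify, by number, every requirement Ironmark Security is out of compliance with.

1. client-site audit 24 days ago vs limit 30 → met
2. condition 'deploys armed guards' holds; firearms qualification 88 days ago vs limit 60 → not met
3. guards working without current registration 1 ≤ 1 → met
4. guard registration renewal 32 days ago vs limit 45 → met
5. employee dishonesty bond $95,000 ≥ $80,000 → met
6. background re-screening 106 days ago vs limit 120 → met
7. incident-reporting audit 30 days ago vs limit 60 → met
8. complaints pending with the licensing board 7 > 4 → not met
Not met: 2, 8

2, 8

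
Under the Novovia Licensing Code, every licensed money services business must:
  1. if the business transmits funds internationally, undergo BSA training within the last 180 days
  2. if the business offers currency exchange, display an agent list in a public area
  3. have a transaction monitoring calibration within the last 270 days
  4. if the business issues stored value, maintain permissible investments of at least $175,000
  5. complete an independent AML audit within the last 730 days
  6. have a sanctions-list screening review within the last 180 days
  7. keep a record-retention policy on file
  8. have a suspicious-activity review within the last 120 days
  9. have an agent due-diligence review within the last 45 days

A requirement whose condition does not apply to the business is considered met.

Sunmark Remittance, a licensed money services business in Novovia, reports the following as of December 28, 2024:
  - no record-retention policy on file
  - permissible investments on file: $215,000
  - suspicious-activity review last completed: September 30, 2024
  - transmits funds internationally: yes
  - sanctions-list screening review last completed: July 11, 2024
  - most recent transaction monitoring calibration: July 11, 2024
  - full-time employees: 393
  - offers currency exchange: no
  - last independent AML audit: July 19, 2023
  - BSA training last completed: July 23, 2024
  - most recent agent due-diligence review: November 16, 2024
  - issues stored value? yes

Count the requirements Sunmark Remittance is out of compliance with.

1

1. condition 'transmits funds internationally' holds; BSA training 158 days ago vs limit 180 → met
2. condition 'offers currency exchange' does not hold → requirement n/a → met
3. transaction monitoring calibration 170 days ago vs limit 270 → met
4. condition 'issues stored value' holds; permissible investments $215,000 ≥ $175,000 → met
5. independent AML audit 528 days ago vs limit 730 → met
6. sanctions-list screening review 170 days ago vs limit 180 → met
7. record-retention policy absent → not met
8. suspicious-activity review 89 days ago vs limit 120 → met
9. agent due-diligence review 42 days ago vs limit 45 → met
Not met: 1 of 9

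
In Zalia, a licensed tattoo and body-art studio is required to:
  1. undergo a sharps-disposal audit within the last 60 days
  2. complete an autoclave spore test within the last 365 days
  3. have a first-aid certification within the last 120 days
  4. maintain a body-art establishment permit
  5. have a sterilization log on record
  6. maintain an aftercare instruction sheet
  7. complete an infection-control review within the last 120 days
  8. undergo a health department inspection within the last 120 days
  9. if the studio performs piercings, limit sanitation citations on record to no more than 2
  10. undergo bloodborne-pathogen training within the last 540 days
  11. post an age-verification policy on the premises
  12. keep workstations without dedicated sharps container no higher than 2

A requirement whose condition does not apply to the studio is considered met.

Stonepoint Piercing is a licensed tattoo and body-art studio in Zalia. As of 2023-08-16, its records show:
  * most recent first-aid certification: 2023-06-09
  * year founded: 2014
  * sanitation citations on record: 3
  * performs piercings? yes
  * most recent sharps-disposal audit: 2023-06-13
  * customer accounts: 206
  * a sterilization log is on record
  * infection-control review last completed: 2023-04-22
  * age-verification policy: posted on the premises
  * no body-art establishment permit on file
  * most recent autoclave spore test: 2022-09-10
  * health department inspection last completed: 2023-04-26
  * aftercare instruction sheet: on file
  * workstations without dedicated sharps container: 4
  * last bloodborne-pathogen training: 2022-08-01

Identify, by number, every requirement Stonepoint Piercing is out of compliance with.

1, 4, 9, 12

1. sharps-disposal audit 64 days ago vs limit 60 → not met
2. autoclave spore test 340 days ago vs limit 365 → met
3. first-aid certification 68 days ago vs limit 120 → met
4. body-art establishment permit absent → not met
5. sterilization log present → met
6. aftercare instruction sheet present → met
7. infection-control review 116 days ago vs limit 120 → met
8. health department inspection 112 days ago vs limit 120 → met
9. condition 'performs piercings' holds; sanitation citations on record 3 > 2 → not met
10. bloodborne-pathogen training 380 days ago vs limit 540 → met
11. age-verification policy present → met
12. workstations without dedicated sharps container 4 > 2 → not met
Not met: 1, 4, 9, 12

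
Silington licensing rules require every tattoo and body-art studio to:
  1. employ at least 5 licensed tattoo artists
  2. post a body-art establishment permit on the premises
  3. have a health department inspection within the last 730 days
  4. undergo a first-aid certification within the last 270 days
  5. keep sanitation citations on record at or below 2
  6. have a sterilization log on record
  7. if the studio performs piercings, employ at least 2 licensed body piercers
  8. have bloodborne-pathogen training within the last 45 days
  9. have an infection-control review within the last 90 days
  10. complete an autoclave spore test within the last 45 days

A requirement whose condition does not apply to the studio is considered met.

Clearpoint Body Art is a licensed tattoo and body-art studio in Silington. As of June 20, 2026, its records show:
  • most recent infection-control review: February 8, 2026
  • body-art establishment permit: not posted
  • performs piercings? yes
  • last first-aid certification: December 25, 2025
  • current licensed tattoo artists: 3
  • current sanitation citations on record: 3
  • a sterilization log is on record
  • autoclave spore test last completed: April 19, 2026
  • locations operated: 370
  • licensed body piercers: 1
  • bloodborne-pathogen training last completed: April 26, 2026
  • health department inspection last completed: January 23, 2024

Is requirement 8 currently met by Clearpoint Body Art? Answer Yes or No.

No

8. bloodborne-pathogen training 55 days ago vs limit 45 → not met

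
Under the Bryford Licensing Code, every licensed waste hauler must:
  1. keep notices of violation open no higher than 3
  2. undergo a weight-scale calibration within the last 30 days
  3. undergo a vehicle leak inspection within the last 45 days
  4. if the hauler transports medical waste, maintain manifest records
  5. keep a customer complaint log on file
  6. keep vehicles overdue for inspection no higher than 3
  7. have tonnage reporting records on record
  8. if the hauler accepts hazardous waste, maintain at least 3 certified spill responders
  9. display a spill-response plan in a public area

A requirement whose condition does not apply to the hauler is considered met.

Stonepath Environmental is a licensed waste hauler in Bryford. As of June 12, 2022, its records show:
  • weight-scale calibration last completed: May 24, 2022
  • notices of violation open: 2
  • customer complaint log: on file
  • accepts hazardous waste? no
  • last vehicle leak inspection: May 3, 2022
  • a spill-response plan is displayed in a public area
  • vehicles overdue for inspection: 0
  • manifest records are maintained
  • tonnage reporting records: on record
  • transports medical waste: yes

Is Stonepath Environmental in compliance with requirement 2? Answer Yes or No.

Yes

2. weight-scale calibration 19 days ago vs limit 30 → met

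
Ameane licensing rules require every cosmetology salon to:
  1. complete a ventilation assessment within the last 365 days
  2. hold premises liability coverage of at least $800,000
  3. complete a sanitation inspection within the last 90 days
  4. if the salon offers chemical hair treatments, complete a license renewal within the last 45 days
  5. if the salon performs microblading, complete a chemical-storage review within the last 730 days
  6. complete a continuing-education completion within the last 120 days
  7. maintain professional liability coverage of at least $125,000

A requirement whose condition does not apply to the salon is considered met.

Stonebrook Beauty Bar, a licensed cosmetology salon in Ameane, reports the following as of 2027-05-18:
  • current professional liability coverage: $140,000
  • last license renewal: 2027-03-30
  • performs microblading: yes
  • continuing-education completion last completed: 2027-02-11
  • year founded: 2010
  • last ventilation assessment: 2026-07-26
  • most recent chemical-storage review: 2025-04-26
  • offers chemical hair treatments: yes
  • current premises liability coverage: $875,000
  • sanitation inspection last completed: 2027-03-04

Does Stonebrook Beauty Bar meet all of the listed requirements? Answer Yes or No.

No

1. ventilation assessment 296 days ago vs limit 365 → met
2. premises liability coverage $875,000 ≥ $800,000 → met
3. sanitation inspection 75 days ago vs limit 90 → met
4. condition 'offers chemical hair treatments' holds; license renewal 49 days ago vs limit 45 → not met
5. condition 'performs microblading' holds; chemical-storage review 752 days ago vs limit 730 → not met
6. continuing-education completion 96 days ago vs limit 120 → met
7. professional liability coverage $140,000 ≥ $125,000 → met
Not met: 4, 5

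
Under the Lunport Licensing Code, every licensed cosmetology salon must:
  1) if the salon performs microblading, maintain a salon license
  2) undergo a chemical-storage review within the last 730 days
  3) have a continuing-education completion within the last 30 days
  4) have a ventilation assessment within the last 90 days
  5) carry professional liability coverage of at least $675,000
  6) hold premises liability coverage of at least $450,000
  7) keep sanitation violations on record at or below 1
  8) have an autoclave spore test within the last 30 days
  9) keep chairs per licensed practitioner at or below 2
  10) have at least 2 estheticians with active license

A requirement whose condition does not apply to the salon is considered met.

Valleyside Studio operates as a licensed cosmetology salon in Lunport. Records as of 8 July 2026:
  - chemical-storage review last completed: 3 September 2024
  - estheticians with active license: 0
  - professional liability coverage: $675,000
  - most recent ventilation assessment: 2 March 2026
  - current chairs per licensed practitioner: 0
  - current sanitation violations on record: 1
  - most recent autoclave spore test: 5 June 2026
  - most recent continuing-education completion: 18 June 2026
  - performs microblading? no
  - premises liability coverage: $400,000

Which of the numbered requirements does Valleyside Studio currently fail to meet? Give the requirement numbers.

1. condition 'performs microblading' does not hold → requirement n/a → met
2. chemical-storage review 673 days ago vs limit 730 → met
3. continuing-education completion 20 days ago vs limit 30 → met
4. ventilation assessment 128 days ago vs limit 90 → not met
5. professional liability coverage $675,000 ≥ $675,000 → met
6. premises liability coverage $400,000 < $450,000 → not met
7. sanitation violations on record 1 ≤ 1 → met
8. autoclave spore test 33 days ago vs limit 30 → not met
9. chairs per licensed practitioner 0 ≤ 2 → met
10. estheticians with active license 0 < 2 → not met
Not met: 4, 6, 8, 10

4, 6, 8, 10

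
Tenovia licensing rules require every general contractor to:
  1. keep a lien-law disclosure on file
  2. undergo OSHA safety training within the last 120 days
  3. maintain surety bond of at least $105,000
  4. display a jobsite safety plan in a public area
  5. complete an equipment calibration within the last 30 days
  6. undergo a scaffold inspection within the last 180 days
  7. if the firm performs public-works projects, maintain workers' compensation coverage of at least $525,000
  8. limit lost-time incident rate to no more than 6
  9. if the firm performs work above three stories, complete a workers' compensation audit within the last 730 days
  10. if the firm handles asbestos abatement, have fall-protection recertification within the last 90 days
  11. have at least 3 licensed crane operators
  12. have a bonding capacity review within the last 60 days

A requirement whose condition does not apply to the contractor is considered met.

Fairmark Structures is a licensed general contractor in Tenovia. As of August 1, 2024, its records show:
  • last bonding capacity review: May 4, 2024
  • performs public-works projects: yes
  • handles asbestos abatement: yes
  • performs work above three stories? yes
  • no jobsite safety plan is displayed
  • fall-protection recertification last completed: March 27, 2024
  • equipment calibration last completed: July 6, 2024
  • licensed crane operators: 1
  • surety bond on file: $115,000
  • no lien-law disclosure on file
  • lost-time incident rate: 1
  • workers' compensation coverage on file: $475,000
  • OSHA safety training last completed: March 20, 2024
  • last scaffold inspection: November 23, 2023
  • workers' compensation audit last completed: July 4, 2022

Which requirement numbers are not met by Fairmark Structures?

1. lien-law disclosure absent → not met
2. OSHA safety training 134 days ago vs limit 120 → not met
3. surety bond $115,000 ≥ $105,000 → met
4. jobsite safety plan absent → not met
5. equipment calibration 26 days ago vs limit 30 → met
6. scaffold inspection 252 days ago vs limit 180 → not met
7. condition 'performs public-works projects' holds; workers' compensation coverage $475,000 < $525,000 → not met
8. lost-time incident rate 1 ≤ 6 → met
9. condition 'performs work above three stories' holds; workers' compensation audit 759 days ago vs limit 730 → not met
10. condition 'handles asbestos abatement' holds; fall-protection recertification 127 days ago vs limit 90 → not met
11. licensed crane operators 1 < 3 → not met
12. bonding capacity review 89 days ago vs limit 60 → not met
Not met: 1, 2, 4, 6, 7, 9, 10, 11, 12

1, 2, 4, 6, 7, 9, 10, 11, 12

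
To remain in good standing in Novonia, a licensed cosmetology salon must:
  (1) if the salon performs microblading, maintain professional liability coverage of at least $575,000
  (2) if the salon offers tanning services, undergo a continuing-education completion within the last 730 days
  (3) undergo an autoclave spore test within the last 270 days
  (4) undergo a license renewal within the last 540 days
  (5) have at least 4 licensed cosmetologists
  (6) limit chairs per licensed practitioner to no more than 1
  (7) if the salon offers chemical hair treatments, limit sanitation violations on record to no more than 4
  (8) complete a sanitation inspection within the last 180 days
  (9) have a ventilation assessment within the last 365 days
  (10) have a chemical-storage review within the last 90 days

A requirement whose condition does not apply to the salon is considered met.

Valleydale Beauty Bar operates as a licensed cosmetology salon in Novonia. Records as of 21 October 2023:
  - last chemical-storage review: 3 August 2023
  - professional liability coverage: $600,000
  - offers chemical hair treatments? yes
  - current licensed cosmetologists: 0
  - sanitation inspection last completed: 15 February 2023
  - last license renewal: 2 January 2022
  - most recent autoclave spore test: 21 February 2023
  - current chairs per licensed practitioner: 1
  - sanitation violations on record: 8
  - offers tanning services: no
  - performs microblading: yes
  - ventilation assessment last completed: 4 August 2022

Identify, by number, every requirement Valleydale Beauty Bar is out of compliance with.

1. condition 'performs microblading' holds; professional liability coverage $600,000 ≥ $575,000 → met
2. condition 'offers tanning services' does not hold → requirement n/a → met
3. autoclave spore test 242 days ago vs limit 270 → met
4. license renewal 657 days ago vs limit 540 → not met
5. licensed cosmetologists 0 < 4 → not met
6. chairs per licensed practitioner 1 ≤ 1 → met
7. condition 'offers chemical hair treatments' holds; sanitation violations on record 8 > 4 → not met
8. sanitation inspection 248 days ago vs limit 180 → not met
9. ventilation assessment 443 days ago vs limit 365 → not met
10. chemical-storage review 79 days ago vs limit 90 → met
Not met: 4, 5, 7, 8, 9

4, 5, 7, 8, 9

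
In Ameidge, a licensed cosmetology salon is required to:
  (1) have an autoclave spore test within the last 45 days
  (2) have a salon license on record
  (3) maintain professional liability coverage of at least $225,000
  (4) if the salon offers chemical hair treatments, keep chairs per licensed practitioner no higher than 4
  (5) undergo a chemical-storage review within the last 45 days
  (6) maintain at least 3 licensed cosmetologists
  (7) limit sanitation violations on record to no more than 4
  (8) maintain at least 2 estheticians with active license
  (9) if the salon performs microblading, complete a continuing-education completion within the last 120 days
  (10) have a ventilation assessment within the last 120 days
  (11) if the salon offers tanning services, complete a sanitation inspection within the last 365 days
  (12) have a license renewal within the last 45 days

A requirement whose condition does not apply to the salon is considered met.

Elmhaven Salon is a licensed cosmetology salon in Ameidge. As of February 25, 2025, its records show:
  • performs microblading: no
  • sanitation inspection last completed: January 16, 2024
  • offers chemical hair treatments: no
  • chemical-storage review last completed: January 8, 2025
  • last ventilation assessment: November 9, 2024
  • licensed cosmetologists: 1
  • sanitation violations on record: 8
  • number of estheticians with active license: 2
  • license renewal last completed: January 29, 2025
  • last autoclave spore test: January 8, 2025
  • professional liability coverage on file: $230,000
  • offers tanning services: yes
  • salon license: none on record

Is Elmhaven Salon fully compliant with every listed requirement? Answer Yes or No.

1. autoclave spore test 48 days ago vs limit 45 → not met
2. salon license absent → not met
3. professional liability coverage $230,000 ≥ $225,000 → met
4. condition 'offers chemical hair treatments' does not hold → requirement n/a → met
5. chemical-storage review 48 days ago vs limit 45 → not met
6. licensed cosmetologists 1 < 3 → not met
7. sanitation violations on record 8 > 4 → not met
8. estheticians with active license 2 ≥ 2 → met
9. condition 'performs microblading' does not hold → requirement n/a → met
10. ventilation assessment 108 days ago vs limit 120 → met
11. condition 'offers tanning services' holds; sanitation inspection 406 days ago vs limit 365 → not met
12. license renewal 27 days ago vs limit 45 → met
Not met: 1, 2, 5, 6, 7, 11

No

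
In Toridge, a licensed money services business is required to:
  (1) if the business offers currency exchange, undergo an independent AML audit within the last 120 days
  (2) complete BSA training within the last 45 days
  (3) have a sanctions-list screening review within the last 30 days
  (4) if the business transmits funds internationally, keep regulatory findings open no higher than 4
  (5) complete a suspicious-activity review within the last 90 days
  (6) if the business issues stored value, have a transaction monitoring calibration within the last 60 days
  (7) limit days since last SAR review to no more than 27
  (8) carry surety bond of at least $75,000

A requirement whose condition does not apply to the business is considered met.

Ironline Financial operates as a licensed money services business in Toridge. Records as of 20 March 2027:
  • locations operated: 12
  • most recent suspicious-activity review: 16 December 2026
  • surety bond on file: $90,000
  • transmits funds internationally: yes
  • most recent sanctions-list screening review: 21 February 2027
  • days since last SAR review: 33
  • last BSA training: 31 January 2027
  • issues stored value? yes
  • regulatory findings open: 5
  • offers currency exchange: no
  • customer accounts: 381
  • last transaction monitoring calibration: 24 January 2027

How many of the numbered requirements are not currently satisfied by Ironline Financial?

1. condition 'offers currency exchange' does not hold → requirement n/a → met
2. BSA training 48 days ago vs limit 45 → not met
3. sanctions-list screening review 27 days ago vs limit 30 → met
4. condition 'transmits funds internationally' holds; regulatory findings open 5 > 4 → not met
5. suspicious-activity review 94 days ago vs limit 90 → not met
6. condition 'issues stored value' holds; transaction monitoring calibration 55 days ago vs limit 60 → met
7. days since last SAR review 33 > 27 → not met
8. surety bond $90,000 ≥ $75,000 → met
Not met: 4 of 8

4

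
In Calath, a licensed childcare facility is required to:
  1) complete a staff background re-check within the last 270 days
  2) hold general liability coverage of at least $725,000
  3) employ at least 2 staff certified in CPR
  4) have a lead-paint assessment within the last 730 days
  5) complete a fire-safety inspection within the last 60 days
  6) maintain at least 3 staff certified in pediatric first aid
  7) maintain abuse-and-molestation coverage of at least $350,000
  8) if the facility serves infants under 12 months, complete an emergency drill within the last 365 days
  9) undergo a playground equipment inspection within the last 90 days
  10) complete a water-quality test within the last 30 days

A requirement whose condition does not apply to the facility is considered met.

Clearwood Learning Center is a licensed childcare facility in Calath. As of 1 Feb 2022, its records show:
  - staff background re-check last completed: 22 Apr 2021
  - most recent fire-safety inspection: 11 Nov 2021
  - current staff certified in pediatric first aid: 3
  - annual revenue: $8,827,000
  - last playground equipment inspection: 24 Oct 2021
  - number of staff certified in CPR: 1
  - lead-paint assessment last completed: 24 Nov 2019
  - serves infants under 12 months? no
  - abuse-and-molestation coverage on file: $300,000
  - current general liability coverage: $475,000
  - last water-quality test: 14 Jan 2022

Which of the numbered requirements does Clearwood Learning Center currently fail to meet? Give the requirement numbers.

1, 2, 3, 4, 5, 7, 9

1. staff background re-check 285 days ago vs limit 270 → not met
2. general liability coverage $475,000 < $725,000 → not met
3. staff certified in CPR 1 < 2 → not met
4. lead-paint assessment 800 days ago vs limit 730 → not met
5. fire-safety inspection 82 days ago vs limit 60 → not met
6. staff certified in pediatric first aid 3 ≥ 3 → met
7. abuse-and-molestation coverage $300,000 < $350,000 → not met
8. condition 'serves infants under 12 months' does not hold → requirement n/a → met
9. playground equipment inspection 100 days ago vs limit 90 → not met
10. water-quality test 18 days ago vs limit 30 → met
Not met: 1, 2, 3, 4, 5, 7, 9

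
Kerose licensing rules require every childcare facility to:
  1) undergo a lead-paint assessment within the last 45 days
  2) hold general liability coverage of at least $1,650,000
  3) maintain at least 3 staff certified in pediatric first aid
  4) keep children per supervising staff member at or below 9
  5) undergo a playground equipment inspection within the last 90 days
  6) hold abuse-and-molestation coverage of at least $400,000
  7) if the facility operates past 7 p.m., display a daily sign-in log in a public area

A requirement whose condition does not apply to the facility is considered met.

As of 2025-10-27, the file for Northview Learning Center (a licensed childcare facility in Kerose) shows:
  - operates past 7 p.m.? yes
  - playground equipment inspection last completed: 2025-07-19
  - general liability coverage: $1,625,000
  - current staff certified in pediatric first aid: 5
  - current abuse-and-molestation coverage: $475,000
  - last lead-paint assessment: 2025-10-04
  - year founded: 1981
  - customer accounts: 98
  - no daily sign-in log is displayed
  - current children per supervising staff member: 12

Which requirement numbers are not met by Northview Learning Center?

1. lead-paint assessment 23 days ago vs limit 45 → met
2. general liability coverage $1,625,000 < $1,650,000 → not met
3. staff certified in pediatric first aid 5 ≥ 3 → met
4. children per supervising staff member 12 > 9 → not met
5. playground equipment inspection 100 days ago vs limit 90 → not met
6. abuse-and-molestation coverage $475,000 ≥ $400,000 → met
7. condition 'operates past 7 p.m.' holds; daily sign-in log absent → not met
Not met: 2, 4, 5, 7

2, 4, 5, 7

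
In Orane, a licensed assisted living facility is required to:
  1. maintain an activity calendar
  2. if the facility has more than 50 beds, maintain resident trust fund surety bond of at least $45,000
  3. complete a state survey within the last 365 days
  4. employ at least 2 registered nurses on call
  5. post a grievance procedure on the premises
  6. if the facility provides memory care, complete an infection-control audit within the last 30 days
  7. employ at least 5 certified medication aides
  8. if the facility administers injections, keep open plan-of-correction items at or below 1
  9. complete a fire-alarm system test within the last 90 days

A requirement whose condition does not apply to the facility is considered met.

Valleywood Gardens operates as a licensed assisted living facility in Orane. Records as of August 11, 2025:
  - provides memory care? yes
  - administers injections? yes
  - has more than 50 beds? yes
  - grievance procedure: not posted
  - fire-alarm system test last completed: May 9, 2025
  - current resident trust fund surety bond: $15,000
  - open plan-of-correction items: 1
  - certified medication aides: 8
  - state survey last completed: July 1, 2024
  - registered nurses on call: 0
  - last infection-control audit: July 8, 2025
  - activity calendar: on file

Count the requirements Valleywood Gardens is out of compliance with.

6

1. activity calendar present → met
2. condition 'has more than 50 beds' holds; resident trust fund surety bond $15,000 < $45,000 → not met
3. state survey 406 days ago vs limit 365 → not met
4. registered nurses on call 0 < 2 → not met
5. grievance procedure absent → not met
6. condition 'provides memory care' holds; infection-control audit 34 days ago vs limit 30 → not met
7. certified medication aides 8 ≥ 5 → met
8. condition 'administers injections' holds; open plan-of-correction items 1 ≤ 1 → met
9. fire-alarm system test 94 days ago vs limit 90 → not met
Not met: 6 of 9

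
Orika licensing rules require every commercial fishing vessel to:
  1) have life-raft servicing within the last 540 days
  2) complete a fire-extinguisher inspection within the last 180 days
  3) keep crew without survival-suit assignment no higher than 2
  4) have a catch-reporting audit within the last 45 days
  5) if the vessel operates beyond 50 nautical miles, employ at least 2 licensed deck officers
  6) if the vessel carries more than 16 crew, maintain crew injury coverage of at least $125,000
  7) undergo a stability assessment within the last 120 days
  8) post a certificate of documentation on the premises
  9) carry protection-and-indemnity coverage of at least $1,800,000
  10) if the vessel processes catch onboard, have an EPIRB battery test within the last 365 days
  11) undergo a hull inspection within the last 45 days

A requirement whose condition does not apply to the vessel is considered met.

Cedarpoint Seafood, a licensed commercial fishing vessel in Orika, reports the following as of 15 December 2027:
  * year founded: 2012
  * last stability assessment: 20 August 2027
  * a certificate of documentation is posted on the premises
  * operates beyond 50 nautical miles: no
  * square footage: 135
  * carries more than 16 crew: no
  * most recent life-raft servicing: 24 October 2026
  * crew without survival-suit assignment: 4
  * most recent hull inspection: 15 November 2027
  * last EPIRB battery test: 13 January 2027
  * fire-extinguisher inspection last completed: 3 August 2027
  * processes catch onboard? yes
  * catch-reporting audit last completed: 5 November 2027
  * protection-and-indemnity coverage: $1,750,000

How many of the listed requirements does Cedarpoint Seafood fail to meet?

1. life-raft servicing 417 days ago vs limit 540 → met
2. fire-extinguisher inspection 134 days ago vs limit 180 → met
3. crew without survival-suit assignment 4 > 2 → not met
4. catch-reporting audit 40 days ago vs limit 45 → met
5. condition 'operates beyond 50 nautical miles' does not hold → requirement n/a → met
6. condition 'carries more than 16 crew' does not hold → requirement n/a → met
7. stability assessment 117 days ago vs limit 120 → met
8. certificate of documentation present → met
9. protection-and-indemnity coverage $1,750,000 < $1,800,000 → not met
10. condition 'processes catch onboard' holds; EPIRB battery test 336 days ago vs limit 365 → met
11. hull inspection 30 days ago vs limit 45 → met
Not met: 2 of 11

2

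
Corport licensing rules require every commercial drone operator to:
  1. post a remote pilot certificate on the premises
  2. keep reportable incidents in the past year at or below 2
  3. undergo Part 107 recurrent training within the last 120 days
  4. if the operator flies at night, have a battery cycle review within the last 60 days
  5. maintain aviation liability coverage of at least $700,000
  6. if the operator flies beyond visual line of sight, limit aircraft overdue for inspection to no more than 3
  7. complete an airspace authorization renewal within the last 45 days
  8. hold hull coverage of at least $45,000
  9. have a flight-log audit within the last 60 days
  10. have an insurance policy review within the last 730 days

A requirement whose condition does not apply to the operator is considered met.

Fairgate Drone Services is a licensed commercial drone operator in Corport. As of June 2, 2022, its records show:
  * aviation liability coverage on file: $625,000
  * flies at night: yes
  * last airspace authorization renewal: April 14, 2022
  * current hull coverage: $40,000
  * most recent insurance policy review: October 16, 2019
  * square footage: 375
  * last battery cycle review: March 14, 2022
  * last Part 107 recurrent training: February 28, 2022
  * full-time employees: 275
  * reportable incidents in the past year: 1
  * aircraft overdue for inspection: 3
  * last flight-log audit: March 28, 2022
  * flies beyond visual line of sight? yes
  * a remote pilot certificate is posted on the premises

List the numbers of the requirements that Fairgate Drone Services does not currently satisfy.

4, 5, 7, 8, 9, 10

1. remote pilot certificate present → met
2. reportable incidents in the past year 1 ≤ 2 → met
3. Part 107 recurrent training 94 days ago vs limit 120 → met
4. condition 'flies at night' holds; battery cycle review 80 days ago vs limit 60 → not met
5. aviation liability coverage $625,000 < $700,000 → not met
6. condition 'flies beyond visual line of sight' holds; aircraft overdue for inspection 3 ≤ 3 → met
7. airspace authorization renewal 49 days ago vs limit 45 → not met
8. hull coverage $40,000 < $45,000 → not met
9. flight-log audit 66 days ago vs limit 60 → not met
10. insurance policy review 960 days ago vs limit 730 → not met
Not met: 4, 5, 7, 8, 9, 10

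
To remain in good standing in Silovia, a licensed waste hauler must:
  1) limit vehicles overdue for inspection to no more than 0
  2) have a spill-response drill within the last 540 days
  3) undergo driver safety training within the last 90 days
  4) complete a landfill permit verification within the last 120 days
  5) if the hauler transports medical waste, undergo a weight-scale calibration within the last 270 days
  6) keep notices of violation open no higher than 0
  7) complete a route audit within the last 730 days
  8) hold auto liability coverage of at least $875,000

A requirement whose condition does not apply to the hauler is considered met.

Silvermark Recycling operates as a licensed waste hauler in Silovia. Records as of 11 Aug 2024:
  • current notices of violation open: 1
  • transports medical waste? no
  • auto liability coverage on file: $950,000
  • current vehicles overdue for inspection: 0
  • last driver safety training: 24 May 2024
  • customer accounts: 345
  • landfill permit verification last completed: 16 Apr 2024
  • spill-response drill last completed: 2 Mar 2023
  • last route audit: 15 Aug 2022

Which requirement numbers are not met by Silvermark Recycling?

6

1. vehicles overdue for inspection 0 ≤ 0 → met
2. spill-response drill 528 days ago vs limit 540 → met
3. driver safety training 79 days ago vs limit 90 → met
4. landfill permit verification 117 days ago vs limit 120 → met
5. condition 'transports medical waste' does not hold → requirement n/a → met
6. notices of violation open 1 > 0 → not met
7. route audit 727 days ago vs limit 730 → met
8. auto liability coverage $950,000 ≥ $875,000 → met
Not met: 6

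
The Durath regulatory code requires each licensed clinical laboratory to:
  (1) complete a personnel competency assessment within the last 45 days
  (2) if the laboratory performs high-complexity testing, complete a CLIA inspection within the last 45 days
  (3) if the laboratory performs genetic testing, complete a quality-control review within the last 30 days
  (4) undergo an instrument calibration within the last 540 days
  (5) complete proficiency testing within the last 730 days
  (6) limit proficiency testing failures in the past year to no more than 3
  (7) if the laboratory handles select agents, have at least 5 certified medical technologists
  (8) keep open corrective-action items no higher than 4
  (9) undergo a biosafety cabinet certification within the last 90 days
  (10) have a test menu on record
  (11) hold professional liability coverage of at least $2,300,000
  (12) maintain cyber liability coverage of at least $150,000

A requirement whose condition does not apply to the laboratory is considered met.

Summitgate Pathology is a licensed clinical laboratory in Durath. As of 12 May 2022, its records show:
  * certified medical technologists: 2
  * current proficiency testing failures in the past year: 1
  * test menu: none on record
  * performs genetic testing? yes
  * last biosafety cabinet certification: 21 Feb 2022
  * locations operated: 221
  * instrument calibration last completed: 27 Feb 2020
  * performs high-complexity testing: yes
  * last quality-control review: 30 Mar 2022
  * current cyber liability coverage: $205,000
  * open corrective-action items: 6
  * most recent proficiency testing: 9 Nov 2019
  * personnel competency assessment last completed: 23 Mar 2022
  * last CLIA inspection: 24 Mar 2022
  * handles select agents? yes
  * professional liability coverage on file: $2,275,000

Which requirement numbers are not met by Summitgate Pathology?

1. personnel competency assessment 50 days ago vs limit 45 → not met
2. condition 'performs high-complexity testing' holds; CLIA inspection 49 days ago vs limit 45 → not met
3. condition 'performs genetic testing' holds; quality-control review 43 days ago vs limit 30 → not met
4. instrument calibration 805 days ago vs limit 540 → not met
5. proficiency testing 915 days ago vs limit 730 → not met
6. proficiency testing failures in the past year 1 ≤ 3 → met
7. condition 'handles select agents' holds; certified medical technologists 2 < 5 → not met
8. open corrective-action items 6 > 4 → not met
9. biosafety cabinet certification 80 days ago vs limit 90 → met
10. test menu absent → not met
11. professional liability coverage $2,275,000 < $2,300,000 → not met
12. cyber liability coverage $205,000 ≥ $150,000 → met
Not met: 1, 2, 3, 4, 5, 7, 8, 10, 11

1, 2, 3, 4, 5, 7, 8, 10, 11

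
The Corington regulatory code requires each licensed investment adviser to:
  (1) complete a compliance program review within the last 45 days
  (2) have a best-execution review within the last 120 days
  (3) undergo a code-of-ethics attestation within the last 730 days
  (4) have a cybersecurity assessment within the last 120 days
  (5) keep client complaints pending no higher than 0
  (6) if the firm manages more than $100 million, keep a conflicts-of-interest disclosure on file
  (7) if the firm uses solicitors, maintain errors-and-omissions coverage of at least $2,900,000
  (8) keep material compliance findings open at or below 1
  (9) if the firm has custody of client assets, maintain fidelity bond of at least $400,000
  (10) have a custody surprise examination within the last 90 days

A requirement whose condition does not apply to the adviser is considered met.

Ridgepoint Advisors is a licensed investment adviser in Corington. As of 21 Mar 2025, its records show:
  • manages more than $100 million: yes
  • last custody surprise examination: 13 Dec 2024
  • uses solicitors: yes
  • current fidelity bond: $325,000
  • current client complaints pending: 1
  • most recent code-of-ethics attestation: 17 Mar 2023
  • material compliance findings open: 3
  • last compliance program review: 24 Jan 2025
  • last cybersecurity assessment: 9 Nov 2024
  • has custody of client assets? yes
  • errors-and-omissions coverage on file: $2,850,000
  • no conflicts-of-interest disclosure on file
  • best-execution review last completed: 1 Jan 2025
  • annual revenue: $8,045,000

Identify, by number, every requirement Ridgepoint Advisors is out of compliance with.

1, 3, 4, 5, 6, 7, 8, 9, 10

1. compliance program review 56 days ago vs limit 45 → not met
2. best-execution review 79 days ago vs limit 120 → met
3. code-of-ethics attestation 735 days ago vs limit 730 → not met
4. cybersecurity assessment 132 days ago vs limit 120 → not met
5. client complaints pending 1 > 0 → not met
6. condition 'manages more than $100 million' holds; conflicts-of-interest disclosure absent → not met
7. condition 'uses solicitors' holds; errors-and-omissions coverage $2,850,000 < $2,900,000 → not met
8. material compliance findings open 3 > 1 → not met
9. condition 'has custody of client assets' holds; fidelity bond $325,000 < $400,000 → not met
10. custody surprise examination 98 days ago vs limit 90 → not met
Not met: 1, 3, 4, 5, 6, 7, 8, 9, 10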